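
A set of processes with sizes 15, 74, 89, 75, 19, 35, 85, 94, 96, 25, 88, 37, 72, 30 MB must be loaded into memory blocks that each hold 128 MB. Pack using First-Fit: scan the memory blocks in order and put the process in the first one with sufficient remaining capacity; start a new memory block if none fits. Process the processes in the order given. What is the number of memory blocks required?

15 MB → memory block 1 (remaining 113 MB)
74 MB → memory block 1 (remaining 39 MB)
89 MB → memory block 2 (remaining 39 MB)
75 MB → memory block 3 (remaining 53 MB)
19 MB → memory block 1 (remaining 20 MB)
35 MB → memory block 2 (remaining 4 MB)
85 MB → memory block 4 (remaining 43 MB)
94 MB → memory block 5 (remaining 34 MB)
96 MB → memory block 6 (remaining 32 MB)
25 MB → memory block 3 (remaining 28 MB)
88 MB → memory block 7 (remaining 40 MB)
37 MB → memory block 4 (remaining 6 MB)
72 MB → memory block 8 (remaining 56 MB)
30 MB → memory block 5 (remaining 4 MB)

8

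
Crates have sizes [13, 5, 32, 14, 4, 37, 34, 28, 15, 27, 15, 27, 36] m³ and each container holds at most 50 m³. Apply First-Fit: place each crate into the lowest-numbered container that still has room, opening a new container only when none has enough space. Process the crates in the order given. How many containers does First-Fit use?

13 m³ → container 1 (remaining 37 m³)
5 m³ → container 1 (remaining 32 m³)
32 m³ → container 1 (remaining 0 m³)
14 m³ → container 2 (remaining 36 m³)
4 m³ → container 2 (remaining 32 m³)
37 m³ → container 3 (remaining 13 m³)
34 m³ → container 4 (remaining 16 m³)
28 m³ → container 2 (remaining 4 m³)
15 m³ → container 4 (remaining 1 m³)
27 m³ → container 5 (remaining 23 m³)
15 m³ → container 5 (remaining 8 m³)
27 m³ → container 6 (remaining 23 m³)
36 m³ → container 7 (remaining 14 m³)
Final containers: [13,5,32] [14,4,28] [37] [34,15] [27,15] [27] [36].

7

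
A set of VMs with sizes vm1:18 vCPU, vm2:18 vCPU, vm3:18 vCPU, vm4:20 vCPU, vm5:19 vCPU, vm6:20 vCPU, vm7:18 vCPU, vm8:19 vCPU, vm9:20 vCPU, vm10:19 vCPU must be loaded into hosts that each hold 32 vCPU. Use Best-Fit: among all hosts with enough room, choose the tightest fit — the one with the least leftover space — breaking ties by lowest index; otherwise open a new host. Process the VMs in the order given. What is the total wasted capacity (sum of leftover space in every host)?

host 1: place vm1 (18 vCPU), 14 vCPU left
host 2: place vm2 (18 vCPU), 14 vCPU left
host 3: place vm3 (18 vCPU), 14 vCPU left
host 4: place vm4 (20 vCPU), 12 vCPU left
host 5: place vm5 (19 vCPU), 13 vCPU left
host 6: place vm6 (20 vCPU), 12 vCPU left
host 7: place vm7 (18 vCPU), 14 vCPU left
host 8: place vm8 (19 vCPU), 13 vCPU left
host 9: place vm9 (20 vCPU), 12 vCPU left
host 10: place vm10 (19 vCPU), 13 vCPU left
10 hosts × 32 vCPU = 320 vCPU; used 189 vCPU; unused 131 vCPU.

131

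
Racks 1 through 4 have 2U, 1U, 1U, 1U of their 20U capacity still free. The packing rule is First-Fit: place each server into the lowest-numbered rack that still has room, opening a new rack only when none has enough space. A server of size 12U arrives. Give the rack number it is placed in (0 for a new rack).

0

No rack has ≥ 12U free, so a new rack is opened.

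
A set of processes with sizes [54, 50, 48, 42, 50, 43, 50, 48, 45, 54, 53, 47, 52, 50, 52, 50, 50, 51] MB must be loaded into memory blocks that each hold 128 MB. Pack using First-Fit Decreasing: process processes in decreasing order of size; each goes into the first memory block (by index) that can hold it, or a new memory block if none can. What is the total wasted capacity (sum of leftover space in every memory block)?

Sorted descending: 54, 54, 53, 52, 52, 51, 50, 50, 50, 50, 50, 50, 48, 48, 47, 45, 43, 42.
Put 54 MB in memory block 1; 74 MB remain.
Put 54 MB in memory block 1; 20 MB remain.
Put 53 MB in memory block 2; 75 MB remain.
Put 52 MB in memory block 2; 23 MB remain.
Put 52 MB in memory block 3; 76 MB remain.
Put 51 MB in memory block 3; 25 MB remain.
Put 50 MB in memory block 4; 78 MB remain.
Put 50 MB in memory block 4; 28 MB remain.
Put 50 MB in memory block 5; 78 MB remain.
Put 50 MB in memory block 5; 28 MB remain.
Put 50 MB in memory block 6; 78 MB remain.
Put 50 MB in memory block 6; 28 MB remain.
Put 48 MB in memory block 7; 80 MB remain.
Put 48 MB in memory block 7; 32 MB remain.
Put 47 MB in memory block 8; 81 MB remain.
Put 45 MB in memory block 8; 36 MB remain.
Put 43 MB in memory block 9; 85 MB remain.
Put 42 MB in memory block 9; 43 MB remain.
9 memory blocks × 128 MB = 1152 MB; used 889 MB; unused 263 MB.

263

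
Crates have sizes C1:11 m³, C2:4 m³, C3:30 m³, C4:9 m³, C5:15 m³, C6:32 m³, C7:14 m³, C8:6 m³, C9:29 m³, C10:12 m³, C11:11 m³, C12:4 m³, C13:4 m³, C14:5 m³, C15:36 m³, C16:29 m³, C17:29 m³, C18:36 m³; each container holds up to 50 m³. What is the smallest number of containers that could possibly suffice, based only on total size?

7

Total size = 11 + 4 + 30 + 9 + 15 + 32 + 14 + 6 + 29 + 12 + 11 + 4 + 4 + 5 + 36 + 29 + 29 + 36 = 316 m³.
⌈316 / 50⌉ = 7.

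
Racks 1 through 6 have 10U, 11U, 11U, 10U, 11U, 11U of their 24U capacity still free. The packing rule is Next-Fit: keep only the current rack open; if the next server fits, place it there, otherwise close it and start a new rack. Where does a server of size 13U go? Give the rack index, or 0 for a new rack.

0

Next-Fit only looks at rack 6, which has 11U free.
13U does not fit, so a new rack is opened.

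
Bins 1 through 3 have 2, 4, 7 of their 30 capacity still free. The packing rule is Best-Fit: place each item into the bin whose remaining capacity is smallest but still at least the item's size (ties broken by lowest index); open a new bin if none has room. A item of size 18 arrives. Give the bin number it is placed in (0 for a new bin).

No bin has ≥ 18 free, so a new bin is opened.

0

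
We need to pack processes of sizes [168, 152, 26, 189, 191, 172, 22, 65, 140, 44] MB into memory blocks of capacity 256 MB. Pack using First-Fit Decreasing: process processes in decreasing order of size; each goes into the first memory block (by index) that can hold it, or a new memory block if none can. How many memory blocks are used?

Sorted descending: 191, 189, 172, 168, 152, 140, 65, 44, 26, 22.
Put 191 MB in memory block 1; 65 MB remain.
Put 189 MB in memory block 2; 67 MB remain.
Put 172 MB in memory block 3; 84 MB remain.
Put 168 MB in memory block 4; 88 MB remain.
Put 152 MB in memory block 5; 104 MB remain.
Put 140 MB in memory block 6; 116 MB remain.
Put 65 MB in memory block 1; 0 MB remain.
Put 44 MB in memory block 2; 23 MB remain.
Put 26 MB in memory block 3; 58 MB remain.
Put 22 MB in memory block 2; 1 MB remain.
Final memory blocks: [191,65] [189,44,22] [172,26] [168] [152] [140].

6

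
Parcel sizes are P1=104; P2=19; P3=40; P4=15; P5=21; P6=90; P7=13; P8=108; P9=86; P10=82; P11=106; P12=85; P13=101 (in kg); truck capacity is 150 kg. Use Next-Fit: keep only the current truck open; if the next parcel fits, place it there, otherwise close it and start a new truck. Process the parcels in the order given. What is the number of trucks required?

9

truck 1: place P1 (104 kg), 46 kg left
truck 1: place P2 (19 kg), 27 kg left
truck 2: place P3 (40 kg), 110 kg left
truck 2: place P4 (15 kg), 95 kg left
truck 2: place P5 (21 kg), 74 kg left
truck 3: place P6 (90 kg), 60 kg left
truck 3: place P7 (13 kg), 47 kg left
truck 4: place P8 (108 kg), 42 kg left
truck 5: place P9 (86 kg), 64 kg left
truck 6: place P10 (82 kg), 68 kg left
truck 7: place P11 (106 kg), 44 kg left
truck 8: place P12 (85 kg), 65 kg left
truck 9: place P13 (101 kg), 49 kg left
Final trucks: [104,19] [40,15,21] [90,13] [108] [86] [82] [106] [85] [101].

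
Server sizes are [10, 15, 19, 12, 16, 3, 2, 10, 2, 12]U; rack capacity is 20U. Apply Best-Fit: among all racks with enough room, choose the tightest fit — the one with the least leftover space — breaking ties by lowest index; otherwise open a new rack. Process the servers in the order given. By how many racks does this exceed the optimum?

0

Best-Fit: [10,10] [15,2,2] [19] [12] [16,3] [12] → 6 racks.
Total size 101U; any packing needs at least ⌈101/20⌉ = 6 racks.
So 6 is already optimal.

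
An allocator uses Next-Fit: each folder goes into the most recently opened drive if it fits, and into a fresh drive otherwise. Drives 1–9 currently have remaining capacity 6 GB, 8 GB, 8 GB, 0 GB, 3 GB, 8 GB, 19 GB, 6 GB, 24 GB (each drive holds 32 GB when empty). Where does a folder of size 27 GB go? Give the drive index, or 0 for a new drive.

0

Next-Fit only looks at drive 9, which has 24 GB free.
27 GB does not fit, so a new drive is opened.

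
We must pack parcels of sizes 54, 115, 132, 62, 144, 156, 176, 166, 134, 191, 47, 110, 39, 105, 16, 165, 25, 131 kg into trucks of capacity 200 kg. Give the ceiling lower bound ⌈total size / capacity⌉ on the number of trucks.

Total size = 54 + 115 + 132 + 62 + 144 + 156 + 176 + 166 + 134 + 191 + 47 + 110 + 39 + 105 + 16 + 165 + 25 + 131 = 1968 kg.
⌈1968 / 200⌉ = 10.

10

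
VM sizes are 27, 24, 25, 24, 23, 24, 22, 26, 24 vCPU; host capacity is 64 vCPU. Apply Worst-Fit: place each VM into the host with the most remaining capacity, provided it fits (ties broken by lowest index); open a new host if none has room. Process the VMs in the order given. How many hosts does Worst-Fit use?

27 vCPU → host 1 (remaining 37 vCPU)
24 vCPU → host 1 (remaining 13 vCPU)
25 vCPU → host 2 (remaining 39 vCPU)
24 vCPU → host 2 (remaining 15 vCPU)
23 vCPU → host 3 (remaining 41 vCPU)
24 vCPU → host 3 (remaining 17 vCPU)
22 vCPU → host 4 (remaining 42 vCPU)
26 vCPU → host 4 (remaining 16 vCPU)
24 vCPU → host 5 (remaining 40 vCPU)

5 hosts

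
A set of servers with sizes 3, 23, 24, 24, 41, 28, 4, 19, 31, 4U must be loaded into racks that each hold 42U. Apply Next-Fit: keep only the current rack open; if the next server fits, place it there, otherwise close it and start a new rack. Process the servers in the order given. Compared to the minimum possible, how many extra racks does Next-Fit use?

Next-Fit: [3,23] [24] [24] [41] [28,4] [19] [31,4] → 7 racks.
6 servers exceed 21U (half the capacity), and no two of those can share a rack, so at least 6 racks are needed.
An optimal packing achieves that bound: [41] [31,4,4,3] [28] [24] [24] [23,19] → 6 racks.
Excess: 7 − 6 = 1.

1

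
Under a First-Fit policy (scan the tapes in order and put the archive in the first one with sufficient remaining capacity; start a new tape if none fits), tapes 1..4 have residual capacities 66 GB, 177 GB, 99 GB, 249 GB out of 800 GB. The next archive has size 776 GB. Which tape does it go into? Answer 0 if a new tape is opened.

No tape has ≥ 776 GB free, so a new tape is opened.

0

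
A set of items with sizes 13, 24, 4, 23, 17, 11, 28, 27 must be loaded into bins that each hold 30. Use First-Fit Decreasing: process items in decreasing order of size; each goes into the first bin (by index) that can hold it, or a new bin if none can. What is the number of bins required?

6

Sorted descending: 28, 27, 24, 23, 17, 13, 11, 4.
bin 1: place 28, 2 left
bin 2: place 27, 3 left
bin 3: place 24, 6 left
bin 4: place 23, 7 left
bin 5: place 17, 13 left
bin 5: place 13, 0 left
bin 6: place 11, 19 left
bin 3: place 4, 2 left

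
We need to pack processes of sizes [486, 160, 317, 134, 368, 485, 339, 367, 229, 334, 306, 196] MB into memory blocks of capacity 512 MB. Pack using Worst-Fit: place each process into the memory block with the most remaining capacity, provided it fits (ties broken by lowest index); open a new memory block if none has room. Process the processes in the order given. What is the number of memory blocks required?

Put 486 MB in memory block 1; 26 MB remain.
Put 160 MB in memory block 2; 352 MB remain.
Put 317 MB in memory block 2; 35 MB remain.
Put 134 MB in memory block 3; 378 MB remain.
Put 368 MB in memory block 3; 10 MB remain.
Put 485 MB in memory block 4; 27 MB remain.
Put 339 MB in memory block 5; 173 MB remain.
Put 367 MB in memory block 6; 145 MB remain.
Put 229 MB in memory block 7; 283 MB remain.
Put 334 MB in memory block 8; 178 MB remain.
Put 306 MB in memory block 9; 206 MB remain.
Put 196 MB in memory block 7; 87 MB remain.
Final memory blocks: [486] [160,317] [134,368] [485] [339] [367] [229,196] [334] [306].

9 memory blocks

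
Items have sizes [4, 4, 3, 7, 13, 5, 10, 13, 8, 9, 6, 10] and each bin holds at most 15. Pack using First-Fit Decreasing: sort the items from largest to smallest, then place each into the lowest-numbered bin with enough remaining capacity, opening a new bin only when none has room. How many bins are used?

7 bins

Sorted descending: 13, 13, 10, 10, 9, 8, 7, 6, 5, 4, 4, 3.
Put 13 in bin 1; 2 remain.
Put 13 in bin 2; 2 remain.
Put 10 in bin 3; 5 remain.
Put 10 in bin 4; 5 remain.
Put 9 in bin 5; 6 remain.
Put 8 in bin 6; 7 remain.
Put 7 in bin 6; 0 remain.
Put 6 in bin 5; 0 remain.
Put 5 in bin 3; 0 remain.
Put 4 in bin 4; 1 remain.
Put 4 in bin 7; 11 remain.
Put 3 in bin 7; 8 remain.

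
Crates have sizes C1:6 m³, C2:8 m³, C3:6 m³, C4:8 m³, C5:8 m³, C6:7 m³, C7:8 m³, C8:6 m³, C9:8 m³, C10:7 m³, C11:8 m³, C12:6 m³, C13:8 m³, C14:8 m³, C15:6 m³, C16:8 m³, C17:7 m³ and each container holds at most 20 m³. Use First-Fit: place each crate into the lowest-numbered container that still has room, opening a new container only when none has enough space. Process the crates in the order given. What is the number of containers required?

8

Put C1 (6 m³) in container 1; 14 m³ remain.
Put C2 (8 m³) in container 1; 6 m³ remain.
Put C3 (6 m³) in container 1; 0 m³ remain.
Put C4 (8 m³) in container 2; 12 m³ remain.
Put C5 (8 m³) in container 2; 4 m³ remain.
Put C6 (7 m³) in container 3; 13 m³ remain.
Put C7 (8 m³) in container 3; 5 m³ remain.
Put C8 (6 m³) in container 4; 14 m³ remain.
Put C9 (8 m³) in container 4; 6 m³ remain.
Put C10 (7 m³) in container 5; 13 m³ remain.
Put C11 (8 m³) in container 5; 5 m³ remain.
Put C12 (6 m³) in container 4; 0 m³ remain.
Put C13 (8 m³) in container 6; 12 m³ remain.
Put C14 (8 m³) in container 6; 4 m³ remain.
Put C15 (6 m³) in container 7; 14 m³ remain.
Put C16 (8 m³) in container 7; 6 m³ remain.
Put C17 (7 m³) in container 8; 13 m³ remain.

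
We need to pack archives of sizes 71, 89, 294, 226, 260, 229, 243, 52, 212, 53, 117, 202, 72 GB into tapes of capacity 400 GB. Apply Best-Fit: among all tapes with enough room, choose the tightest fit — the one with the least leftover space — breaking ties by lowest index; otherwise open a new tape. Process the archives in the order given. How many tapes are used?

7

Put 71 GB in tape 1; 329 GB remain.
Put 89 GB in tape 1; 240 GB remain.
Put 294 GB in tape 2; 106 GB remain.
Put 226 GB in tape 1; 14 GB remain.
Put 260 GB in tape 3; 140 GB remain.
Put 229 GB in tape 4; 171 GB remain.
Put 243 GB in tape 5; 157 GB remain.
Put 52 GB in tape 2; 54 GB remain.
Put 212 GB in tape 6; 188 GB remain.
Put 53 GB in tape 2; 1 GB remain.
Put 117 GB in tape 3; 23 GB remain.
Put 202 GB in tape 7; 198 GB remain.
Put 72 GB in tape 5; 85 GB remain.
Final tapes: [71,89,226] [294,52,53] [260,117] [229] [243,72] [212] [202].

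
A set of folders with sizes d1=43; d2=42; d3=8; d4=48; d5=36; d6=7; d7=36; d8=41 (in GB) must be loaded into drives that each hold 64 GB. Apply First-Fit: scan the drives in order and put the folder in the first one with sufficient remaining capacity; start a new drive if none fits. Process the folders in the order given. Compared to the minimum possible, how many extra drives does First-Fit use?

0

First-Fit: [43,8,7] [42] [48] [36] [36] [41] → 6 drives.
6 folders exceed 32 GB (half the capacity), and no two of those can share a drive, so at least 6 drives are needed.
So 6 is already optimal.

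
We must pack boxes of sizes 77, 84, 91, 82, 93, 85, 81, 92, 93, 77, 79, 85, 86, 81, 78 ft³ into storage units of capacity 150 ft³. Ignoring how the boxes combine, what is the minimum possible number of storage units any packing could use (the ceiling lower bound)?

Total size = 77 + 84 + 91 + 82 + 93 + 85 + 81 + 92 + 93 + 77 + 79 + 85 + 86 + 81 + 78 = 1264 ft³.
⌈1264 / 150⌉ = 9.

9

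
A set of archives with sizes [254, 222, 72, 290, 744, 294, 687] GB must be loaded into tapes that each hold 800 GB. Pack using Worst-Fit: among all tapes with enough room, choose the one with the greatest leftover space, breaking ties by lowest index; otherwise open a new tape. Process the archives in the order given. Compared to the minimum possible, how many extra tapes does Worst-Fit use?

Worst-Fit: [254,222,72] [290,294] [744] [687] → 4 tapes.
Total size 2563 GB; any packing needs at least ⌈2563/800⌉ = 4 tapes.
So 4 is already optimal.

0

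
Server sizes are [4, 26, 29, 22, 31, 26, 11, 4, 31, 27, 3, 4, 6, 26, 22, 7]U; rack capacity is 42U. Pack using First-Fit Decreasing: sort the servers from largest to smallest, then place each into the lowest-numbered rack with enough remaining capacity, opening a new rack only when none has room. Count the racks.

Sorted descending: 31, 31, 29, 27, 26, 26, 26, 22, 22, 11, 7, 6, 4, 4, 4, 3.
Put 31U in rack 1; 11U remain.
Put 31U in rack 2; 11U remain.
Put 29U in rack 3; 13U remain.
Put 27U in rack 4; 15U remain.
Put 26U in rack 5; 16U remain.
Put 26U in rack 6; 16U remain.
Put 26U in rack 7; 16U remain.
Put 22U in rack 8; 20U remain.
Put 22U in rack 9; 20U remain.
Put 11U in rack 1; 0U remain.
Put 7U in rack 2; 4U remain.
Put 6U in rack 3; 7U remain.
Put 4U in rack 2; 0U remain.
Put 4U in rack 3; 3U remain.
Put 4U in rack 4; 11U remain.
Put 3U in rack 3; 0U remain.

9 racks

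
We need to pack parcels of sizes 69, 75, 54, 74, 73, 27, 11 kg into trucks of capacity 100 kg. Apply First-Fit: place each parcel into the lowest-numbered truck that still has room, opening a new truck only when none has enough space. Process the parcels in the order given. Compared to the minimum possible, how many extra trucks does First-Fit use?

First-Fit: [69,27] [75,11] [54] [74] [73] → 5 trucks.
5 parcels exceed 50 kg (half the capacity), and no two of those can share a truck, so at least 5 trucks are needed.
So 5 is already optimal.

0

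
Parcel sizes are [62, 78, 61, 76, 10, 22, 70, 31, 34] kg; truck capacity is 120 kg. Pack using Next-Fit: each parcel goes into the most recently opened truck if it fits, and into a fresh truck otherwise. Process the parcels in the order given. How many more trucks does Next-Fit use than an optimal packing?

1

Next-Fit: [62] [78] [61] [76,10,22] [70,31] [34] → 6 trucks.
5 parcels exceed 60 kg (half the capacity), and no two of those can share a truck, so at least 5 trucks are needed.
An optimal packing achieves that bound: [78,34] [76,31,10] [70,22] [62] [61] → 5 trucks.
Excess: 6 − 5 = 1.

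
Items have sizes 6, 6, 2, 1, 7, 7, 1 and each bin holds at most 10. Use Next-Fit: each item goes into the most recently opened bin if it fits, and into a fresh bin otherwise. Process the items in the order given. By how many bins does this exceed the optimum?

0

Next-Fit: [6] [6,2,1] [7] [7,1] → 4 bins.
4 items exceed 5 (half the capacity), and no two of those can share a bin, so at least 4 bins are needed.
So 4 is already optimal.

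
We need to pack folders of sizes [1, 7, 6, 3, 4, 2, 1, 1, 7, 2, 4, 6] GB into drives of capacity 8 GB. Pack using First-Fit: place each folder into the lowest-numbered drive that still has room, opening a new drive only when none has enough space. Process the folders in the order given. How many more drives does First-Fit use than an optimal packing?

First-Fit: [1,7] [6,2] [3,4,1] [1,7] [2,4] [6] → 6 drives.
Total size 44 GB; any packing needs at least ⌈44/8⌉ = 6 drives.
So 6 is already optimal.

0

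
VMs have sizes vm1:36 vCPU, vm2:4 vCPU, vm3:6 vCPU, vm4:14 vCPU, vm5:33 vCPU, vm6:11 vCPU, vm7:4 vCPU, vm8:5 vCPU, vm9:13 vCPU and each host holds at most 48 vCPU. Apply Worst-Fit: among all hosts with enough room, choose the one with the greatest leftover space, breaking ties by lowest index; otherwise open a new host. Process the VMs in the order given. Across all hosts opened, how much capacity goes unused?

18

Put vm1 (36 vCPU) in host 1; 12 vCPU remain.
Put vm2 (4 vCPU) in host 1; 8 vCPU remain.
Put vm3 (6 vCPU) in host 1; 2 vCPU remain.
Put vm4 (14 vCPU) in host 2; 34 vCPU remain.
Put vm5 (33 vCPU) in host 2; 1 vCPU remain.
Put vm6 (11 vCPU) in host 3; 37 vCPU remain.
Put vm7 (4 vCPU) in host 3; 33 vCPU remain.
Put vm8 (5 vCPU) in host 3; 28 vCPU remain.
Put vm9 (13 vCPU) in host 3; 15 vCPU remain.
3 hosts × 48 vCPU = 144 vCPU; used 126 vCPU; unused 18 vCPU.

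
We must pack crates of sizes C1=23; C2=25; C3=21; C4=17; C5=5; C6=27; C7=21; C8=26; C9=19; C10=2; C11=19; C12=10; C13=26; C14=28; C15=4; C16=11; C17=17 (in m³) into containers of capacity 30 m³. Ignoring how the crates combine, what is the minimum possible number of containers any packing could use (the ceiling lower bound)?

11 containers

Total size = 23 + 25 + 21 + 17 + 5 + 27 + 21 + 26 + 19 + 2 + 19 + 10 + 26 + 28 + 4 + 11 + 17 = 301 m³.
⌈301 / 30⌉ = 11.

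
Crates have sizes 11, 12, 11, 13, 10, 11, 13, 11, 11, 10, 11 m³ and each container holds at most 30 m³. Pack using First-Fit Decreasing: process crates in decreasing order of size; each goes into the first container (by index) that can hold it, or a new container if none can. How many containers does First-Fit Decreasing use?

Sorted descending: 13, 13, 12, 11, 11, 11, 11, 11, 11, 10, 10.
Put 13 m³ in container 1; 17 m³ remain.
Put 13 m³ in container 1; 4 m³ remain.
Put 12 m³ in container 2; 18 m³ remain.
Put 11 m³ in container 2; 7 m³ remain.
Put 11 m³ in container 3; 19 m³ remain.
Put 11 m³ in container 3; 8 m³ remain.
Put 11 m³ in container 4; 19 m³ remain.
Put 11 m³ in container 4; 8 m³ remain.
Put 11 m³ in container 5; 19 m³ remain.
Put 10 m³ in container 5; 9 m³ remain.
Put 10 m³ in container 6; 20 m³ remain.
Final containers: [13,13] [12,11] [11,11] [11,11] [11,10] [10].

6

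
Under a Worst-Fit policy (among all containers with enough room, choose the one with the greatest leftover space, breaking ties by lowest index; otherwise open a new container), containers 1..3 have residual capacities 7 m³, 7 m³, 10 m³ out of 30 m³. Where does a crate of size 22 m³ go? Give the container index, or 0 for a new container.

0

No container has ≥ 22 m³ free, so a new container is opened.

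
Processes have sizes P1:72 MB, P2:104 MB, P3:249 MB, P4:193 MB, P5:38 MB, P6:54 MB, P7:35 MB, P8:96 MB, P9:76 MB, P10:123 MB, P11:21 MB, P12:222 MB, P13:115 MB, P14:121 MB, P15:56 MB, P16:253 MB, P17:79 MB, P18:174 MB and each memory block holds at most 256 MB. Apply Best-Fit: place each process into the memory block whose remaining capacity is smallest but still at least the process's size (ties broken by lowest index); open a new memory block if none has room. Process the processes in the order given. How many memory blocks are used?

Put P1 (72 MB) in memory block 1; 184 MB remain.
Put P2 (104 MB) in memory block 1; 80 MB remain.
Put P3 (249 MB) in memory block 2; 7 MB remain.
Put P4 (193 MB) in memory block 3; 63 MB remain.
Put P5 (38 MB) in memory block 3; 25 MB remain.
Put P6 (54 MB) in memory block 1; 26 MB remain.
Put P7 (35 MB) in memory block 4; 221 MB remain.
Put P8 (96 MB) in memory block 4; 125 MB remain.
Put P9 (76 MB) in memory block 4; 49 MB remain.
Put P10 (123 MB) in memory block 5; 133 MB remain.
Put P11 (21 MB) in memory block 3; 4 MB remain.
Put P12 (222 MB) in memory block 6; 34 MB remain.
Put P13 (115 MB) in memory block 5; 18 MB remain.
Put P14 (121 MB) in memory block 7; 135 MB remain.
Put P15 (56 MB) in memory block 7; 79 MB remain.
Put P16 (253 MB) in memory block 8; 3 MB remain.
Put P17 (79 MB) in memory block 7; 0 MB remain.
Put P18 (174 MB) in memory block 9; 82 MB remain.

9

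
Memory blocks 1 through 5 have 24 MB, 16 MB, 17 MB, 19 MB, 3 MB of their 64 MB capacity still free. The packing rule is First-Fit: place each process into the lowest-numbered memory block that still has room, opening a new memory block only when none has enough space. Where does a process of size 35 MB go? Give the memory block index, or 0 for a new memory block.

0

No memory block has ≥ 35 MB free, so a new memory block is opened.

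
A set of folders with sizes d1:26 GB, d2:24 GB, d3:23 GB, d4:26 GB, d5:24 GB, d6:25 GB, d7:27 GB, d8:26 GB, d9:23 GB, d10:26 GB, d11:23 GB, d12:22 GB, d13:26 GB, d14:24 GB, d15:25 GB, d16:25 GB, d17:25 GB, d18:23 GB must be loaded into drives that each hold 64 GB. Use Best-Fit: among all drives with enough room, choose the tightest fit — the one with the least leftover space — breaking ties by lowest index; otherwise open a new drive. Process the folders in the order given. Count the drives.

Put d1 (26 GB) in drive 1; 38 GB remain.
Put d2 (24 GB) in drive 1; 14 GB remain.
Put d3 (23 GB) in drive 2; 41 GB remain.
Put d4 (26 GB) in drive 2; 15 GB remain.
Put d5 (24 GB) in drive 3; 40 GB remain.
Put d6 (25 GB) in drive 3; 15 GB remain.
Put d7 (27 GB) in drive 4; 37 GB remain.
Put d8 (26 GB) in drive 4; 11 GB remain.
Put d9 (23 GB) in drive 5; 41 GB remain.
Put d10 (26 GB) in drive 5; 15 GB remain.
Put d11 (23 GB) in drive 6; 41 GB remain.
Put d12 (22 GB) in drive 6; 19 GB remain.
Put d13 (26 GB) in drive 7; 38 GB remain.
Put d14 (24 GB) in drive 7; 14 GB remain.
Put d15 (25 GB) in drive 8; 39 GB remain.
Put d16 (25 GB) in drive 8; 14 GB remain.
Put d17 (25 GB) in drive 9; 39 GB remain.
Put d18 (23 GB) in drive 9; 16 GB remain.

9 drives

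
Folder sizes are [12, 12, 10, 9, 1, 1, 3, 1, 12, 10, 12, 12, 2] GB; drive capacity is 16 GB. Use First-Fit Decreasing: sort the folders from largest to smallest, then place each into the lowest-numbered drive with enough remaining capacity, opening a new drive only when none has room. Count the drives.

8 drives

Sorted descending: 12, 12, 12, 12, 12, 10, 10, 9, 3, 2, 1, 1, 1.
12 GB → drive 1 (remaining 4 GB)
12 GB → drive 2 (remaining 4 GB)
12 GB → drive 3 (remaining 4 GB)
12 GB → drive 4 (remaining 4 GB)
12 GB → drive 5 (remaining 4 GB)
10 GB → drive 6 (remaining 6 GB)
10 GB → drive 7 (remaining 6 GB)
9 GB → drive 8 (remaining 7 GB)
3 GB → drive 1 (remaining 1 GB)
2 GB → drive 2 (remaining 2 GB)
1 GB → drive 1 (remaining 0 GB)
1 GB → drive 2 (remaining 1 GB)
1 GB → drive 2 (remaining 0 GB)
Final drives: [12,3,1] [12,2,1,1] [12] [12] [12] [10] [10] [9].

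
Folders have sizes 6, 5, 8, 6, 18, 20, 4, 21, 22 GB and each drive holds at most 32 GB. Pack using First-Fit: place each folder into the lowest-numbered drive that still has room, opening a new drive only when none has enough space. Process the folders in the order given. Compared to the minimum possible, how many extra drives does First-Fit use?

1

First-Fit: [6,5,8,6,4] [18] [20] [21] [22] → 5 drives.
Total size 110 GB; any packing needs at least ⌈110/32⌉ = 4 drives.
An optimal packing achieves that bound: [22,8] [21,6,5] [20,6,4] [18] → 4 drives.
Excess: 5 − 4 = 1.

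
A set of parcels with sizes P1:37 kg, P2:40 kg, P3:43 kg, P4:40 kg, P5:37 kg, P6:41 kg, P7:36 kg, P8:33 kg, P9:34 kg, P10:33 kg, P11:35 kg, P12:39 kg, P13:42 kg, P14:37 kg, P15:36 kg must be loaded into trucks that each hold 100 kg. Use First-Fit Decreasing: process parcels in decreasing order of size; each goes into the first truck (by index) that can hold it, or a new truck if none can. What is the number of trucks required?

7 trucks

Sorted descending: 43, 42, 41, 40, 40, 39, 37, 37, 37, 36, 36, 35, 34, 33, 33.
Put 43 kg in truck 1; 57 kg remain.
Put 42 kg in truck 1; 15 kg remain.
Put 41 kg in truck 2; 59 kg remain.
Put 40 kg in truck 2; 19 kg remain.
Put 40 kg in truck 3; 60 kg remain.
Put 39 kg in truck 3; 21 kg remain.
Put 37 kg in truck 4; 63 kg remain.
Put 37 kg in truck 4; 26 kg remain.
Put 37 kg in truck 5; 63 kg remain.
Put 36 kg in truck 5; 27 kg remain.
Put 36 kg in truck 6; 64 kg remain.
Put 35 kg in truck 6; 29 kg remain.
Put 34 kg in truck 7; 66 kg remain.
Put 33 kg in truck 7; 33 kg remain.
Put 33 kg in truck 7; 0 kg remain.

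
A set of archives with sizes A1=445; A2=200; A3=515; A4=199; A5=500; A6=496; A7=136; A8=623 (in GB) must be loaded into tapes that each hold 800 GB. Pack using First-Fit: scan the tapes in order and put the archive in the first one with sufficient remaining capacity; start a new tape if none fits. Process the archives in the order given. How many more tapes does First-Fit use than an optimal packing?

0

First-Fit: [445,200,136] [515,199] [500] [496] [623] → 5 tapes.
5 archives exceed 400 GB (half the capacity), and no two of those can share a tape, so at least 5 tapes are needed.
So 5 is already optimal.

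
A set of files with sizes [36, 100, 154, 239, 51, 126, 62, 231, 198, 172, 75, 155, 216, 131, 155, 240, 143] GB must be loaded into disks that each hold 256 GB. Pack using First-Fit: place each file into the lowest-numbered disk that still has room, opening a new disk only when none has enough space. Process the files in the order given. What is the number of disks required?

13

36 GB → disk 1 (remaining 220 GB)
100 GB → disk 1 (remaining 120 GB)
154 GB → disk 2 (remaining 102 GB)
239 GB → disk 3 (remaining 17 GB)
51 GB → disk 1 (remaining 69 GB)
126 GB → disk 4 (remaining 130 GB)
62 GB → disk 1 (remaining 7 GB)
231 GB → disk 5 (remaining 25 GB)
198 GB → disk 6 (remaining 58 GB)
172 GB → disk 7 (remaining 84 GB)
75 GB → disk 2 (remaining 27 GB)
155 GB → disk 8 (remaining 101 GB)
216 GB → disk 9 (remaining 40 GB)
131 GB → disk 10 (remaining 125 GB)
155 GB → disk 11 (remaining 101 GB)
240 GB → disk 12 (remaining 16 GB)
143 GB → disk 13 (remaining 113 GB)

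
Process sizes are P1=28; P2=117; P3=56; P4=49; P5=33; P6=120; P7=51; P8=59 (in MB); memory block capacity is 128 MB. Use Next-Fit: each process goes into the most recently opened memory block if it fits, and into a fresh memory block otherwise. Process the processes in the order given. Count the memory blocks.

memory block 1: place P1 (28 MB), 100 MB left
memory block 2: place P2 (117 MB), 11 MB left
memory block 3: place P3 (56 MB), 72 MB left
memory block 3: place P4 (49 MB), 23 MB left
memory block 4: place P5 (33 MB), 95 MB left
memory block 5: place P6 (120 MB), 8 MB left
memory block 6: place P7 (51 MB), 77 MB left
memory block 6: place P8 (59 MB), 18 MB left
Final memory blocks: [28] [117] [56,49] [33] [120] [51,59].

6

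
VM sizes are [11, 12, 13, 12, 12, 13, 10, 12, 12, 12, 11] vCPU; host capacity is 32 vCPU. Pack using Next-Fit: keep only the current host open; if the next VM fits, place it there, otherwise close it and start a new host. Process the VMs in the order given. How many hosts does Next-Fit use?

6 hosts

11 vCPU → host 1 (remaining 21 vCPU)
12 vCPU → host 1 (remaining 9 vCPU)
13 vCPU → host 2 (remaining 19 vCPU)
12 vCPU → host 2 (remaining 7 vCPU)
12 vCPU → host 3 (remaining 20 vCPU)
13 vCPU → host 3 (remaining 7 vCPU)
10 vCPU → host 4 (remaining 22 vCPU)
12 vCPU → host 4 (remaining 10 vCPU)
12 vCPU → host 5 (remaining 20 vCPU)
12 vCPU → host 5 (remaining 8 vCPU)
11 vCPU → host 6 (remaining 21 vCPU)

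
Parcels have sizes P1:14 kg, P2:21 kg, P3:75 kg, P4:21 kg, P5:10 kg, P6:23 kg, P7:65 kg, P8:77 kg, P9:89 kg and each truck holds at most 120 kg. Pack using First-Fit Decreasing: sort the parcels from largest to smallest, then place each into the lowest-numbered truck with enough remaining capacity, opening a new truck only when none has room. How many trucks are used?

4

Sorted descending: 89, 77, 75, 65, 23, 21, 21, 14, 10.
89 kg → truck 1 (remaining 31 kg)
77 kg → truck 2 (remaining 43 kg)
75 kg → truck 3 (remaining 45 kg)
65 kg → truck 4 (remaining 55 kg)
23 kg → truck 1 (remaining 8 kg)
21 kg → truck 2 (remaining 22 kg)
21 kg → truck 2 (remaining 1 kg)
14 kg → truck 3 (remaining 31 kg)
10 kg → truck 3 (remaining 21 kg)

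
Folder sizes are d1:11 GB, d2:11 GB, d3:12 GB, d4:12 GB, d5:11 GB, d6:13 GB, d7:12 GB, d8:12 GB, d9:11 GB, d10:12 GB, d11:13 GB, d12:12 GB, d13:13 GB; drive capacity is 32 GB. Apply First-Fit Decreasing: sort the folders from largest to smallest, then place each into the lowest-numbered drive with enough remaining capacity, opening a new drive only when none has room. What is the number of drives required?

7 drives

Sorted descending: 13, 13, 13, 12, 12, 12, 12, 12, 12, 11, 11, 11, 11.
Put 13 GB in drive 1; 19 GB remain.
Put 13 GB in drive 1; 6 GB remain.
Put 13 GB in drive 2; 19 GB remain.
Put 12 GB in drive 2; 7 GB remain.
Put 12 GB in drive 3; 20 GB remain.
Put 12 GB in drive 3; 8 GB remain.
Put 12 GB in drive 4; 20 GB remain.
Put 12 GB in drive 4; 8 GB remain.
Put 12 GB in drive 5; 20 GB remain.
Put 11 GB in drive 5; 9 GB remain.
Put 11 GB in drive 6; 21 GB remain.
Put 11 GB in drive 6; 10 GB remain.
Put 11 GB in drive 7; 21 GB remain.
Final drives: [13,13] [13,12] [12,12] [12,12] [12,11] [11,11] [11].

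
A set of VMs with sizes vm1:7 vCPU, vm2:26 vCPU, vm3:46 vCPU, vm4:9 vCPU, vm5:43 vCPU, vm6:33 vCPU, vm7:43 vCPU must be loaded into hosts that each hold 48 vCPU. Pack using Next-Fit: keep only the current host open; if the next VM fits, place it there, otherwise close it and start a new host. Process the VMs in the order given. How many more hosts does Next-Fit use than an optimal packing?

Next-Fit: [7,26] [46] [9] [43] [33] [43] → 6 hosts.
Total size 207 vCPU; any packing needs at least ⌈207/48⌉ = 5 hosts.
An optimal packing achieves that bound: [46] [43] [43] [33,9] [26,7] → 5 hosts.
Excess: 6 − 5 = 1.

1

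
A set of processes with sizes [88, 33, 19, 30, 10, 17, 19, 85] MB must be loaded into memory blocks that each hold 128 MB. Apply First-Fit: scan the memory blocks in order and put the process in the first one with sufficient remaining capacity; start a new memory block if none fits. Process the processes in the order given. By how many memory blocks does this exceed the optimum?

First-Fit: [88,33] [19,30,10,17,19] [85] → 3 memory blocks.
Total size 301 MB; any packing needs at least ⌈301/128⌉ = 3 memory blocks.
So 3 is already optimal.

0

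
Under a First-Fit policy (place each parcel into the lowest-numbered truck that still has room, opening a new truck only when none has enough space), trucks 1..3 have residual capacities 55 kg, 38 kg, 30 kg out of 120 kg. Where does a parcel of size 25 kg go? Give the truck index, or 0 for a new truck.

Trucks with room: truck 1 (55 kg), truck 2 (38 kg), truck 3 (30 kg).
The first with room is truck 1.

1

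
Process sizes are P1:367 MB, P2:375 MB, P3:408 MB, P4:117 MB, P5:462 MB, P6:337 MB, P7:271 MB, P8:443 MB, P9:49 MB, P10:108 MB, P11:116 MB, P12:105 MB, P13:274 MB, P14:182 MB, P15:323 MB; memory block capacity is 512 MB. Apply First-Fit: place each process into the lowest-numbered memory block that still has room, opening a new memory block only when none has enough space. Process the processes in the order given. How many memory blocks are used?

Put P1 (367 MB) in memory block 1; 145 MB remain.
Put P2 (375 MB) in memory block 2; 137 MB remain.
Put P3 (408 MB) in memory block 3; 104 MB remain.
Put P4 (117 MB) in memory block 1; 28 MB remain.
Put P5 (462 MB) in memory block 4; 50 MB remain.
Put P6 (337 MB) in memory block 5; 175 MB remain.
Put P7 (271 MB) in memory block 6; 241 MB remain.
Put P8 (443 MB) in memory block 7; 69 MB remain.
Put P9 (49 MB) in memory block 2; 88 MB remain.
Put P10 (108 MB) in memory block 5; 67 MB remain.
Put P11 (116 MB) in memory block 6; 125 MB remain.
Put P12 (105 MB) in memory block 6; 20 MB remain.
Put P13 (274 MB) in memory block 8; 238 MB remain.
Put P14 (182 MB) in memory block 8; 56 MB remain.
Put P15 (323 MB) in memory block 9; 189 MB remain.
Final memory blocks: [367,117] [375,49] [408] [462] [337,108] [271,116,105] [443] [274,182] [323].

9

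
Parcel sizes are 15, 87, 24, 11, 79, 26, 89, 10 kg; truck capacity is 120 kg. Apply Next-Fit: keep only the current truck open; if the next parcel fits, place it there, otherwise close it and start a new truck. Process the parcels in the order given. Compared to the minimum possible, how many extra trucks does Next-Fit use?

Next-Fit: [15,87] [24,11,79] [26,89] [10] → 4 trucks.
Total size 341 kg; any packing needs at least ⌈341/120⌉ = 3 trucks.
An optimal packing achieves that bound: [89,26] [87,24] [79,15,11,10] → 3 trucks.
Excess: 4 − 3 = 1.

1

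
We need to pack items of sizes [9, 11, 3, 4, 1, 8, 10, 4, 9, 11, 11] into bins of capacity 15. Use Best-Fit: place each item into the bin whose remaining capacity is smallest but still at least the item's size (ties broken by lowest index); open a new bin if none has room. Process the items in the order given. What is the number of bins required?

7 bins

Put 9 in bin 1; 6 remain.
Put 11 in bin 2; 4 remain.
Put 3 in bin 2; 1 remain.
Put 4 in bin 1; 2 remain.
Put 1 in bin 2; 0 remain.
Put 8 in bin 3; 7 remain.
Put 10 in bin 4; 5 remain.
Put 4 in bin 4; 1 remain.
Put 9 in bin 5; 6 remain.
Put 11 in bin 6; 4 remain.
Put 11 in bin 7; 4 remain.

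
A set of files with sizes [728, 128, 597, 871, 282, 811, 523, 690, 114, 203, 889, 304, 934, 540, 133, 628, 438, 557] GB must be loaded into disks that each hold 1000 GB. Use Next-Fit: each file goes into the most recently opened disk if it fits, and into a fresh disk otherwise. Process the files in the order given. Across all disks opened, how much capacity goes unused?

4630

disk 1: place 728 GB, 272 GB left
disk 1: place 128 GB, 144 GB left
disk 2: place 597 GB, 403 GB left
disk 3: place 871 GB, 129 GB left
disk 4: place 282 GB, 718 GB left
disk 5: place 811 GB, 189 GB left
disk 6: place 523 GB, 477 GB left
disk 7: place 690 GB, 310 GB left
disk 7: place 114 GB, 196 GB left
disk 8: place 203 GB, 797 GB left
disk 9: place 889 GB, 111 GB left
disk 10: place 304 GB, 696 GB left
disk 11: place 934 GB, 66 GB left
disk 12: place 540 GB, 460 GB left
disk 12: place 133 GB, 327 GB left
disk 13: place 628 GB, 372 GB left
disk 14: place 438 GB, 562 GB left
disk 14: place 557 GB, 5 GB left
14 disks × 1000 GB = 14000 GB; used 9370 GB; unused 4630 GB.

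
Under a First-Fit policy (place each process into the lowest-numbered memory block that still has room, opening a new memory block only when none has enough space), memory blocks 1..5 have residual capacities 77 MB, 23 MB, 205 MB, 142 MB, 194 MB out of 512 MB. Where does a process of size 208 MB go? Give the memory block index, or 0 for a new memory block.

0

No memory block has ≥ 208 MB free, so a new memory block is opened.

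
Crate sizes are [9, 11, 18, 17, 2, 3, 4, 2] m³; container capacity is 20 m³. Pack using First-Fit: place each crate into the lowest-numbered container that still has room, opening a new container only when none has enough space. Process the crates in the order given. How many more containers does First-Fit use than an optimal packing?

0

First-Fit: [9,11] [18,2] [17,3] [4,2] → 4 containers.
Total size 66 m³; any packing needs at least ⌈66/20⌉ = 4 containers.
So 4 is already optimal.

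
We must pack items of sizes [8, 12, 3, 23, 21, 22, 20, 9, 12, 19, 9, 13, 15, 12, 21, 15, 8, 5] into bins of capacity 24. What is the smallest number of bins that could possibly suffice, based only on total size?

Total size = 8 + 12 + 3 + 23 + 21 + 22 + 20 + 9 + 12 + 19 + 9 + 13 + 15 + 12 + 21 + 15 + 8 + 5 = 247.
⌈247 / 24⌉ = 11.

11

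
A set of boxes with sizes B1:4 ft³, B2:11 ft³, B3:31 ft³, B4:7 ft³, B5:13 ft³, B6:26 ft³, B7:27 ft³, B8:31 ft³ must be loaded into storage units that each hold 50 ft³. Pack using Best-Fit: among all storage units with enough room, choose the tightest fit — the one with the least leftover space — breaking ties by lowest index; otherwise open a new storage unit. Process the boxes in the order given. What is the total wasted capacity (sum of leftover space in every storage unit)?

Put B1 (4 ft³) in storage unit 1; 46 ft³ remain.
Put B2 (11 ft³) in storage unit 1; 35 ft³ remain.
Put B3 (31 ft³) in storage unit 1; 4 ft³ remain.
Put B4 (7 ft³) in storage unit 2; 43 ft³ remain.
Put B5 (13 ft³) in storage unit 2; 30 ft³ remain.
Put B6 (26 ft³) in storage unit 2; 4 ft³ remain.
Put B7 (27 ft³) in storage unit 3; 23 ft³ remain.
Put B8 (31 ft³) in storage unit 4; 19 ft³ remain.
4 storage units × 50 ft³ = 200 ft³; used 150 ft³; unused 50 ft³.

50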